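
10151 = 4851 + 5300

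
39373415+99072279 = 138445694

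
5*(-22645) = -113225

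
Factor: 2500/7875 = 2^2*3^(-2)*5^1*7^(-1) = 20/63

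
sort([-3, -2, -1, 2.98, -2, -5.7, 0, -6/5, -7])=[-7, -5.7, -3, -2, -2, -6/5, -1, 0, 2.98]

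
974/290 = 3 + 52/145 ≈ 3.36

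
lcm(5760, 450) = 28800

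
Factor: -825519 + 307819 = -1*2^2*5^2*31^1*167^1 = -517700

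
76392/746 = 38196/373 ≈ 102.40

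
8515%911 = 316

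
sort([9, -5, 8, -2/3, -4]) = [-5, -4, -2/3, 8, 9]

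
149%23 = 11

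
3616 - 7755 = -4139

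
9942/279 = 3314/93≈35.63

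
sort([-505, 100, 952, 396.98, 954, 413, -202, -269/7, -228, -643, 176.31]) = [-643, -505, -228, -202, -269/7, 100, 176.31, 396.98, 413, 952, 954]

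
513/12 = 171/4 = 42.75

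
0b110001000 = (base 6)1452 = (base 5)3032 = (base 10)392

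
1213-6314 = -5101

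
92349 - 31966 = 60383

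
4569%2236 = 97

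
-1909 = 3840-5749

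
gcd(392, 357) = 7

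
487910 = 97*5030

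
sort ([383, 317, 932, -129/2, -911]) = [-911, -129/2, 317, 383, 932]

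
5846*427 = 2496242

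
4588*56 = 256928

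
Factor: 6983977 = 7^1 * 11^1 * 13^1 * 6977^1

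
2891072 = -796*(-3632)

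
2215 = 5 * 443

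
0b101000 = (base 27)1d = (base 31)19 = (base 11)37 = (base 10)40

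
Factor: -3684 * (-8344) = 2^5 * 3^1 * 7^1 * 149^1 * 307^1 = 30739296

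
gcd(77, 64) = 1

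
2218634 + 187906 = 2406540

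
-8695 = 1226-9921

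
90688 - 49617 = 41071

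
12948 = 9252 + 3696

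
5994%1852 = 438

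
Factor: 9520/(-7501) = -1*2^4*5^1*7^1*13^(-1)*17^1*577^(-1)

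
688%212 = 52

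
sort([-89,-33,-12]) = [-89,-33,-12]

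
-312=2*(-156)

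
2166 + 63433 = 65599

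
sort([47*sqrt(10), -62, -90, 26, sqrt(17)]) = [-90, -62, sqrt(17), 26, 47*sqrt(10)]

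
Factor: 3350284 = 2^2 * 7^1 * 119653^1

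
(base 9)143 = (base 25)4k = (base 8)170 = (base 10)120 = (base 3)11110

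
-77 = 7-84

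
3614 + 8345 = 11959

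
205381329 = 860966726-655585397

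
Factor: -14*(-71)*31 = 2^1*7^1*31^1*71^1 = 30814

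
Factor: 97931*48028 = 2^2*12007^1*97931^1 = 4703430068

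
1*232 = 232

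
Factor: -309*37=-1*3^1*37^1*103^1=-11433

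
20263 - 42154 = -21891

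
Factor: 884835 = 3^2*5^1*7^1*53^2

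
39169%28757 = 10412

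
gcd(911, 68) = 1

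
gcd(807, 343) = 1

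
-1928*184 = -354752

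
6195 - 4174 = 2021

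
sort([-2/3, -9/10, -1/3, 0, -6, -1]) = [-6, -1, -9/10, -2/3, -1/3, 0]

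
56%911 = 56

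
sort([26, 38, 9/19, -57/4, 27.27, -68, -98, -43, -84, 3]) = [-98, -84, -68, -43, -57/4, 9/19, 3, 26, 27.27, 38]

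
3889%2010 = 1879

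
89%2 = 1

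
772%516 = 256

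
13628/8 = 3407/2 = 1703.50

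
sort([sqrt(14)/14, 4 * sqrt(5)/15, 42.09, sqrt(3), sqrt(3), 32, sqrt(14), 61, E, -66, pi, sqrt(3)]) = [-66, sqrt(14)/14, 4 * sqrt(5)/15, sqrt(3), sqrt(3), sqrt(3), E, pi, sqrt(14), 32, 42.09, 61]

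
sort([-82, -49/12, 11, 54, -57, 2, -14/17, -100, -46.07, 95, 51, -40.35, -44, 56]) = [-100, -82, -57, -46.07, -44, -40.35, -49/12, -14/17, 2, 11, 51, 54, 56, 95]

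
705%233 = 6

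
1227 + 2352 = 3579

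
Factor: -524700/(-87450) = 2^1 * 3^1 = 6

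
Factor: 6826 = 2^1 * 3413^1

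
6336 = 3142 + 3194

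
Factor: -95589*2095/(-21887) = 3^2*5^1*13^1*19^1*419^1*509^(-1) = 4657185/509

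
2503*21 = 52563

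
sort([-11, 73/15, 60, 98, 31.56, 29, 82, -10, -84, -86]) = [-86, -84, -11, -10, 73/15, 29, 31.56, 60, 82, 98]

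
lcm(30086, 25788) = 180516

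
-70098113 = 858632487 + -928730600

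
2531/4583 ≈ 0.552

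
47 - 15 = 32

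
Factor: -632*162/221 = -1*2^4*3^4*13^(-1)*17^(-1)*79^1 = -102384/221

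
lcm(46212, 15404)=46212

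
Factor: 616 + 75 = 691^1 = 691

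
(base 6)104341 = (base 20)11id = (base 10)8773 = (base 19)155e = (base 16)2245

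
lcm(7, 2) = 14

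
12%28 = 12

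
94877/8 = 11859+5/8 ≈ 11859.63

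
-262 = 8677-8939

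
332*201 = 66732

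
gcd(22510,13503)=1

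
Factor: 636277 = 636277^1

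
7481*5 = 37405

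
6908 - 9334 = -2426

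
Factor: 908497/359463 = 3^(-1)*13^(-2)*17^1*709^(-1)*53441^1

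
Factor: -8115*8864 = -1*2^5*3^1*5^1*277^1*541^1 = -71931360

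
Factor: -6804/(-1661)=2^2*3^5*7^1*11^(-1)*151^(-1) 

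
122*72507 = 8845854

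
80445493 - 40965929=39479564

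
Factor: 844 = 2^2 * 211^1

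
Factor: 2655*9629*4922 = 2^1*3^2*5^1*23^1*59^1*107^1*9629^1 = 125830905390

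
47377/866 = 54+613/866 ≈ 54.71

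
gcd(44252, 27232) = 3404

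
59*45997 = 2713823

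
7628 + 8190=15818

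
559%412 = 147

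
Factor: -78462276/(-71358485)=2^2 * 3^1 * 5^(-1) * 11^(-1) * 17^1 * 109^(-1) * 11903^(-1) * 384619^1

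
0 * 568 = 0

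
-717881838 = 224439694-942321532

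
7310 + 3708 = 11018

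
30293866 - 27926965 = 2366901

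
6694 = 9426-2732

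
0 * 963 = 0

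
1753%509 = 226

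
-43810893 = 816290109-860101002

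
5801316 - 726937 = 5074379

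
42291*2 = 84582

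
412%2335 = 412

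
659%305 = 49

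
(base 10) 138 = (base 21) 6c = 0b10001010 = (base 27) 53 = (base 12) b6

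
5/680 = 1/136 ≈ 0.00735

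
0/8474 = 0 = 0.00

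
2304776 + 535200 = 2839976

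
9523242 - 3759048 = 5764194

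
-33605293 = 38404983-72010276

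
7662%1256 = 126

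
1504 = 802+702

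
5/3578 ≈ 0.00140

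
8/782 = 4/391 ≈ 0.0102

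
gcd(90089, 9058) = 1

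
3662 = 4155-493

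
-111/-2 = 55 + 1/2 = 55.50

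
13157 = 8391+4766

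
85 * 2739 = 232815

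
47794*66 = 3154404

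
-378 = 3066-3444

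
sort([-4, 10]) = [-4, 10]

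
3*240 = 720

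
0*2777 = 0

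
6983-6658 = 325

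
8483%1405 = 53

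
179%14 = 11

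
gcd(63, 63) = 63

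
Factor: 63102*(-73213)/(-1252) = 2^(-1)*3^1*7^1*13^1*313^(-1)*809^1*10459^1 = 2309943363/626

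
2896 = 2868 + 28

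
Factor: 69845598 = 2^1 * 3^3 * 89^1 * 14533^1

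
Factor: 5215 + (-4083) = 2^2*283^1 = 1132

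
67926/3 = 22642 = 22642.00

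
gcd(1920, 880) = 80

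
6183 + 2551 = 8734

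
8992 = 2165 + 6827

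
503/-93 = -5 - 38/93 ≈ -5.41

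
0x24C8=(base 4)2103020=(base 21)1078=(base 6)111332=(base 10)9416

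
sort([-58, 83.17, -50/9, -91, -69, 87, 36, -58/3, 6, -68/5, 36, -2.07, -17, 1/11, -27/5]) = [-91, -69, -58, -58/3, -17, -68/5, -50/9, -27/5, -2.07, 1/11, 6, 36, 36, 83.17, 87]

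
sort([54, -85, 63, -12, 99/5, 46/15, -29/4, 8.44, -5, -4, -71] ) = [-85, -71, -12, -29/4, -5, -4, 46/15, 8.44, 99/5, 54, 63] 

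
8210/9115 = 1642/1823 ≈ 0.901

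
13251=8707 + 4544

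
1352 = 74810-73458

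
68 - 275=-207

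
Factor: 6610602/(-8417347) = -1 * 2^1 * 3^1 * 1101767^1 * 8417347^(-1) 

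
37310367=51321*727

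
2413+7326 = 9739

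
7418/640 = 3709/320 ≈ 11.59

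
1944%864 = 216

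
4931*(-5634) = -27781254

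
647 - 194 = 453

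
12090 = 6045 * 2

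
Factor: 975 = 3^1*5^2*13^1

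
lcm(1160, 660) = 38280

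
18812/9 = 2090 + 2/9 ≈ 2090.22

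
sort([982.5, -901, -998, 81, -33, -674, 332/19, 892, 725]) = [-998, -901, -674, -33, 332/19, 81, 725, 892, 982.5]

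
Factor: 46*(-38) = -1*2^2*19^1*23^1 = -1748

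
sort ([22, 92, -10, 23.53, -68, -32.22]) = [-68, -32.22, -10, 22, 23.53, 92]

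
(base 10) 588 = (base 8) 1114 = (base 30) ji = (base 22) 14g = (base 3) 210210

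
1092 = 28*39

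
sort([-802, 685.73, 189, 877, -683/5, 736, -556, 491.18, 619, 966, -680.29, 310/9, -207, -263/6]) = [-802, -680.29, -556, -207, -683/5, -263/6, 310/9, 189, 491.18, 619, 685.73, 736, 877, 966]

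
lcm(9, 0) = 0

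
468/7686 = 26/427 ≈ 0.0609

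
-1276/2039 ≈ -0.626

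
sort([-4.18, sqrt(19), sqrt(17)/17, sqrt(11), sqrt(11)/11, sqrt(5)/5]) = [-4.18, sqrt(17)/17, sqrt(11)/11, sqrt(5)/5, sqrt(11), sqrt(19)]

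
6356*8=50848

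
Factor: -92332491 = -1*3^1*17^1*29^1*163^1*383^1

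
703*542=381026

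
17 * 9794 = 166498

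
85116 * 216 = 18385056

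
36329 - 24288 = 12041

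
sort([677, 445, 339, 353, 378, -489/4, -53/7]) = [-489/4, -53/7, 339, 353, 378, 445, 677]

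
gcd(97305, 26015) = 5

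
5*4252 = 21260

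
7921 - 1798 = 6123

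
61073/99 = 616 + 89/99 ≈ 616.90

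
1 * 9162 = 9162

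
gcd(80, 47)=1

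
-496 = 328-824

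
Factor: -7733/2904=-1*2^(-3)*3^(-1)*11^(-1)*19^1*37^1=-703/264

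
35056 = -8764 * (-4)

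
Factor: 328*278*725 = 2^4*5^2*29^1*41^1*139^1 = 66108400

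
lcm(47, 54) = 2538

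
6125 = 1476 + 4649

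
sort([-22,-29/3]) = [-22,-29/3]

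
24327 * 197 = 4792419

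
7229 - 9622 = -2393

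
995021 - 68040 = 926981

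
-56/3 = -18 - 2/3 ≈ -18.67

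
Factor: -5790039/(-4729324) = 2^(-2)*3^1*401^1*4813^1*1182331^(-1)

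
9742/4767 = 2 + 208/4767 ≈ 2.04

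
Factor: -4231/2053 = -1 * 2053^(-1) * 4231^1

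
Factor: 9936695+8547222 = 18483917^1 = 18483917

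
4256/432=9 + 23/27 ≈ 9.85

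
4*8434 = 33736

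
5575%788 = 59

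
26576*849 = 22563024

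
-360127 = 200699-560826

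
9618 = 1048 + 8570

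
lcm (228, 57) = 228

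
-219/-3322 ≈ 0.0659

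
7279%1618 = 807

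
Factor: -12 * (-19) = 2^2 * 3^1 * 19^1 = 228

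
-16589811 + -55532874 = -72122685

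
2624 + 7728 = 10352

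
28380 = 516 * 55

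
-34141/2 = -17070 - 1/2 = -17070.50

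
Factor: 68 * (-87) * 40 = -1 * 2^5 * 3^1 * 5^1 * 17^1 * 29^1 = -236640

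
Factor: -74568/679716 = -1 * 2^1 * 3^(-1) * 13^1 * 79^(-1) = -26/237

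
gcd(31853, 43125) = 1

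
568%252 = 64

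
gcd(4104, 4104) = 4104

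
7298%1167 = 296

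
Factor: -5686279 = -1*17^1*334487^1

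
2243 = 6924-4681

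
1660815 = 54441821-52781006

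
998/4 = 249 + 1/2 = 249.50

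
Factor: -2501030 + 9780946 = 2^2*7^1*31^1*8387^1 = 7279916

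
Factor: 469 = 7^1 * 67^1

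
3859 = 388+3471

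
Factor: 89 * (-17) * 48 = -1 * 2^4 * 3^1 * 17^1 * 89^1 = -72624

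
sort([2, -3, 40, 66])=[-3, 2, 40, 66]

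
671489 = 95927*7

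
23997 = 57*421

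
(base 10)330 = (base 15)170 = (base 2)101001010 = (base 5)2310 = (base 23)e8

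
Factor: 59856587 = 7^3 * 109^1 * 1601^1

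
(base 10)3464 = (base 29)43d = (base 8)6610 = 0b110110001000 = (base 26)536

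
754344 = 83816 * 9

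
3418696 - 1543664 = 1875032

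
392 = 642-250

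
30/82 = 15/41 ≈ 0.366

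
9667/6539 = 1 + 3128/6539 ≈ 1.48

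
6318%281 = 136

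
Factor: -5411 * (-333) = 3^2 * 7^1 * 37^1 * 773^1 = 1801863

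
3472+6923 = 10395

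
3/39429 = 1/13143 ≈ 0.0000761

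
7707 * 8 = 61656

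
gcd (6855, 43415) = 2285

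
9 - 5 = 4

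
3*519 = 1557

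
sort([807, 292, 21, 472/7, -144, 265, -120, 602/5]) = [-144, -120, 21, 472/7, 602/5, 265, 292, 807]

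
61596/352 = 15399/88 ≈ 174.99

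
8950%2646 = 1012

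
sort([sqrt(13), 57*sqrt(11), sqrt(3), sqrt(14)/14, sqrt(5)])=[sqrt(14)/14, sqrt(3), sqrt(5), sqrt(13), 57*sqrt(11)]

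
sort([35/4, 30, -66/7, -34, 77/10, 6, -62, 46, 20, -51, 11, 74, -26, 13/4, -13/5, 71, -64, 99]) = [-64, -62, -51, -34, -26, -66/7, -13/5, 13/4, 6, 77/10, 35/4, 11, 20, 30, 46, 71, 74, 99]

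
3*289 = 867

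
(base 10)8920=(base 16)22d8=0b10001011011000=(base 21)k4g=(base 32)8mo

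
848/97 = 8 + 72/97 ≈ 8.74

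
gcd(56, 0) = 56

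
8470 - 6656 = 1814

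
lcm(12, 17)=204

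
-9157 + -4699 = -13856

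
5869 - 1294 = 4575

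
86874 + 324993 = 411867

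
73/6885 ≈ 0.0106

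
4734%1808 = 1118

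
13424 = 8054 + 5370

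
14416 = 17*848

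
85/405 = 17/81 ≈ 0.210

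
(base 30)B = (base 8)13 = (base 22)B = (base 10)11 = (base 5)21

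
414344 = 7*59192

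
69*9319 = 643011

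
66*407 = 26862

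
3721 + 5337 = 9058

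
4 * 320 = 1280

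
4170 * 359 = 1497030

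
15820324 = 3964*3991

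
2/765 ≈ 0.00261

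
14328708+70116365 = 84445073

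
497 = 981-484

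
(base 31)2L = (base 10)83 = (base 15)58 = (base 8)123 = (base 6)215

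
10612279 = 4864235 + 5748044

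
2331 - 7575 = -5244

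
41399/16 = 2587+7/16 ≈ 2587.44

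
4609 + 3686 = 8295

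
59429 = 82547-23118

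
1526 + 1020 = 2546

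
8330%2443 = 1001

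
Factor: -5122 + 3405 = -1 * 17^1 * 101^1 = -1717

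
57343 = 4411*13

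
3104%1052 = 1000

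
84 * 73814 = 6200376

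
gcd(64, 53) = 1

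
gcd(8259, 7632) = 3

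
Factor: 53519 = 109^1*491^1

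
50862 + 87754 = 138616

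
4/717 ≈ 0.00558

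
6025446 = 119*50634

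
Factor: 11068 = 2^2 * 2767^1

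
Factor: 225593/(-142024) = -1*2^(-3)*41^(-1)*521^1 = -521/328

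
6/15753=2/5251 ≈ 0.000381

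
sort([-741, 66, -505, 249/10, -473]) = [-741, -505, -473, 249/10, 66]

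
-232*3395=-787640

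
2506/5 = 501 + 1/5 = 501.20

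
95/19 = 5 = 5.00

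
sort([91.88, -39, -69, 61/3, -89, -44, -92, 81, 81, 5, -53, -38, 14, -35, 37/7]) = [-92, -89, -69, -53, -44, -39, -38, -35, 5, 37/7, 14, 61/3, 81, 81, 91.88]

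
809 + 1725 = 2534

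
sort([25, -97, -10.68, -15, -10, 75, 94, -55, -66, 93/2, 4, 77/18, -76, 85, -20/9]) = [-97, -76, -66, -55, -15, -10.68, -10, -20/9, 4, 77/18, 25, 93/2, 75, 85, 94]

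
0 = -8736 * 0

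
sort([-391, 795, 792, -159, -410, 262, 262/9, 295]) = [-410, -391, -159, 262/9, 262, 295, 792, 795]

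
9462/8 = 4731/4 = 1182.75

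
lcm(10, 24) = 120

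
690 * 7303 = 5039070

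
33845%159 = 137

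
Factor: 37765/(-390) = -1 * 2^(-1) * 3^(-1) * 7^1 * 83^1 = -581/6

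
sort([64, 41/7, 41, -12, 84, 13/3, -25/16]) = [-12, -25/16, 13/3, 41/7, 41, 64, 84]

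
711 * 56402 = 40101822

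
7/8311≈0.000842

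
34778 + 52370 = 87148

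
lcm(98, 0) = 0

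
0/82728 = 0 = 0.00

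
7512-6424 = 1088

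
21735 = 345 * 63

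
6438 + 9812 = 16250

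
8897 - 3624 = 5273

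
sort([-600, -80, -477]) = [-600, -477, -80]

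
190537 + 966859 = 1157396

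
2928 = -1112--4040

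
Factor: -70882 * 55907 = -1 * 2^1 * 7^1 * 37^1 * 61^1 * 83^1 * 1511^1 = -3962799974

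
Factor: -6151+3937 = -1 * 2^1 * 3^3 * 41^1 = -2214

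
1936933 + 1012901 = 2949834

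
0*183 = 0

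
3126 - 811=2315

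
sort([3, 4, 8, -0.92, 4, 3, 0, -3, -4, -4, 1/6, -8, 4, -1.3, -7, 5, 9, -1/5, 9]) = [-8, -7, -4, -4, -3, -1.3, -0.92, -1/5, 0, 1/6, 3, 3, 4, 4, 4, 5, 8, 9, 9]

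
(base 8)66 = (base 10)54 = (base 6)130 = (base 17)33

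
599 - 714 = -115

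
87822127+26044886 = 113867013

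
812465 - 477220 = 335245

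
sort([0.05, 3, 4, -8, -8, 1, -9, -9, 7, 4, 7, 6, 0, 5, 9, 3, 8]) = [-9, -9, -8, -8, 0, 0.05, 1, 3, 3, 4, 4, 5, 6, 7, 7, 8, 9]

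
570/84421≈0.00675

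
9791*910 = 8909810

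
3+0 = 3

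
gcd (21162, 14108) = 7054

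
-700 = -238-462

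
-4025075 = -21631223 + 17606148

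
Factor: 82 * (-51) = -1 * 2^1 * 3^1 * 17^1 * 41^1 = -4182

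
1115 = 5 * 223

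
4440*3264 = 14492160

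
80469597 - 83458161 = -2988564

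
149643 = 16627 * 9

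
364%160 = 44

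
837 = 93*9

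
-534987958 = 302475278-837463236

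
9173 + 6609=15782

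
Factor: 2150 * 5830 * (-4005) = -1 * 2^2 * 3^2 * 5^4 * 11^1 * 43^1 * 53^1 * 89^1 = -50200672500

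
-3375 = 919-4294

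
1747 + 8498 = 10245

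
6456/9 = 2152/3 ≈ 717.33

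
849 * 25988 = 22063812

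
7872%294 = 228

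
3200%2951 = 249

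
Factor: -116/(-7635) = 2^2 * 3^(-1) * 5^(-1) * 29^1 * 509^(-1) 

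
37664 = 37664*1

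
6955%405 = 70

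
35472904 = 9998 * 3548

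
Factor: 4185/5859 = 5^1 * 7^(-1) = 5/7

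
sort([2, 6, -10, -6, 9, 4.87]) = [-10, -6, 2, 4.87, 6, 9]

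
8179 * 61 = 498919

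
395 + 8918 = 9313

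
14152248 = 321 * 44088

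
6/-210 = -1/35 ≈ -0.0286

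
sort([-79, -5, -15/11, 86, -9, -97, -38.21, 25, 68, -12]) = [-97, -79, -38.21, -12, -9, -5, -15/11, 25, 68, 86]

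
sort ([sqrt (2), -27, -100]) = [-100, -27, sqrt (2)]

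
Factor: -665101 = -1*79^1*8419^1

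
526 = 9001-8475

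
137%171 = 137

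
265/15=53/3 ≈ 17.67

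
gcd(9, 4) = 1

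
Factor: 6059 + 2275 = 2^1*3^2*463^1 = 8334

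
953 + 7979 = 8932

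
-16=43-59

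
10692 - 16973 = -6281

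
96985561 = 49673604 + 47311957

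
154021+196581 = 350602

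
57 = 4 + 53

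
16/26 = 8/13 ≈ 0.615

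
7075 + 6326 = 13401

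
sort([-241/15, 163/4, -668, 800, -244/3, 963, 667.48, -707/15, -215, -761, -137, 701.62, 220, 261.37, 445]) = [-761, -668, -215, -137, -244/3, -707/15, -241/15, 163/4, 220, 261.37, 445, 667.48, 701.62, 800, 963]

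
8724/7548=727/629 ≈ 1.16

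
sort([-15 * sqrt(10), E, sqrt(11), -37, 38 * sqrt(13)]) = [-15 * sqrt(10), -37, E, sqrt(11), 38 * sqrt(13)]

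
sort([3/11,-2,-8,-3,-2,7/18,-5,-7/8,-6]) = [-8,-6,-5,-3,-2,-2,-7/8,3/11,7/18]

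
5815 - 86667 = -80852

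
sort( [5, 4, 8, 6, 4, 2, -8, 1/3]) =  [-8, 1/3, 2, 4, 4, 5, 6, 8]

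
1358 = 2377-1019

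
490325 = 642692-152367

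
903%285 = 48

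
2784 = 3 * 928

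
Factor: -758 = -1*2^1*379^1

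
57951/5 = 11590 + 1/5 = 11590.20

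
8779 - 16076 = -7297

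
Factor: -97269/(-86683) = 3^1*17^(-1)*5099^(-1)*32423^1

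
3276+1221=4497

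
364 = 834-470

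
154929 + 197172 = 352101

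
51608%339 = 80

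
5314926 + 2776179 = 8091105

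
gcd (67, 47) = 1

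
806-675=131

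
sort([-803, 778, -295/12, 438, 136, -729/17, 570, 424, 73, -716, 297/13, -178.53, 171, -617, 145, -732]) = [-803, -732, -716, -617, -178.53, -729/17, -295/12, 297/13, 73, 136, 145, 171, 424, 438, 570, 778]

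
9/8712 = 1/968 ≈ 0.00103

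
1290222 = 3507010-2216788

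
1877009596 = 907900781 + 969108815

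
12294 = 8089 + 4205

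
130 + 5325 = 5455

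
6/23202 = 1/3867 ≈ 0.000259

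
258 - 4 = 254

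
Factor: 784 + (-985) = -1*3^1*67^1 = -201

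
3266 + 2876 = 6142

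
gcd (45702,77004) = 18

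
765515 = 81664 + 683851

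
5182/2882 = 2591/1441≈1.80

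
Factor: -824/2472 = -1 * 3^(-1) = -1/3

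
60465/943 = 64 + 113/943≈64.12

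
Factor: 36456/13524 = 2^1*23^(-1)*31^1 = 62/23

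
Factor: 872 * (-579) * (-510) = 2^4 * 3^2 * 5^1 * 17^1 * 109^1 * 193^1 = 257492880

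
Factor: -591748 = -1*2^2*147937^1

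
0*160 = 0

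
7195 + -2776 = 4419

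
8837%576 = 197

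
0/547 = 0 = 0.00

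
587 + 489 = 1076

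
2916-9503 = -6587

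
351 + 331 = 682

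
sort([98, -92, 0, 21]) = [-92, 0, 21, 98]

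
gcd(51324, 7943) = 611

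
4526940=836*5415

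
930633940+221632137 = 1152266077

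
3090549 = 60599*51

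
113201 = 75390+37811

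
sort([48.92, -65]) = [-65, 48.92]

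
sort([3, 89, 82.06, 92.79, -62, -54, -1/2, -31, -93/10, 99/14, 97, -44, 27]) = [-62, -54, -44, -31, -93/10, -1/2, 3, 99/14, 27, 82.06, 89, 92.79, 97]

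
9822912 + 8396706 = 18219618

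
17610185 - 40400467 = -22790282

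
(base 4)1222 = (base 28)3m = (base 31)3d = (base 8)152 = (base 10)106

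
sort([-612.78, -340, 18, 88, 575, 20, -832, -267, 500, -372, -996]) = [-996, -832, -612.78, -372, -340, -267, 18, 20, 88, 500, 575]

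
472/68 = 6 + 16/17 ≈ 6.94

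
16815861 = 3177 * 5293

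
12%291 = 12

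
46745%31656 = 15089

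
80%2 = 0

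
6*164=984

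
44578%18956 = 6666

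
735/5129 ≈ 0.143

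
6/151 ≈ 0.0397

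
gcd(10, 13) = 1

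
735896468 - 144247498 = 591648970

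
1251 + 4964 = 6215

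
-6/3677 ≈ -0.00163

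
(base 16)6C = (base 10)108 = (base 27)40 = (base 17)66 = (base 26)44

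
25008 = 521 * 48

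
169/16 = 10 + 9/16 ≈ 10.56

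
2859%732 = 663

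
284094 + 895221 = 1179315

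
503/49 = 10 + 13/49 ≈ 10.27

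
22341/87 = 256 + 23/29 ≈ 256.79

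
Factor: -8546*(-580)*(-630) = -1*2^4*3^2*5^2*7^1*29^1*4273^1 = -3122708400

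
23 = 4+19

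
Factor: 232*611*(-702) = -1*2^4*3^3*13^2*29^1*47^1 = -99509904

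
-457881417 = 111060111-568941528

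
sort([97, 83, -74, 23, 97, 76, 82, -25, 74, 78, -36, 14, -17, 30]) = [-74, -36, -25, -17, 14, 23, 30, 74, 76, 78, 82, 83, 97, 97]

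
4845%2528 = 2317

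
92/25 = 3+17/25 = 3.68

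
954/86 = 477/43 ≈ 11.09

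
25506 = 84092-58586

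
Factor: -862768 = -1*2^4*53923^1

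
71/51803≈0.00137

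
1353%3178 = 1353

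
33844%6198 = 2854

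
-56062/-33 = 1698 + 28/33 ≈ 1698.85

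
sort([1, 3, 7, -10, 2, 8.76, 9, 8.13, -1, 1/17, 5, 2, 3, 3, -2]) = [-10, -2, -1, 1/17, 1, 2, 2, 3, 3, 3, 5, 7, 8.13, 8.76, 9]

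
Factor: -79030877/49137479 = -1 * 229^1 * 467^1 * 739^1 * 3733^(-1) * 13163^(-1)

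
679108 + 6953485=7632593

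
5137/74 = 69 + 31/74 ≈ 69.42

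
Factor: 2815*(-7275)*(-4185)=3^4*5^4*31^1*97^1*563^1=85705138125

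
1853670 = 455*4074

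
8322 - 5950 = 2372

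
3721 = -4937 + 8658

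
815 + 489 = 1304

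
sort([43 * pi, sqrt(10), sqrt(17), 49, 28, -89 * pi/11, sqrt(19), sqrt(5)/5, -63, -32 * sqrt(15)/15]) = [-63, -89 * pi/11, -32 * sqrt(15)/15, sqrt(5)/5, sqrt(10), sqrt(17), sqrt(19), 28, 49, 43 * pi]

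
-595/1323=-85/189≈-0.450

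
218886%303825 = 218886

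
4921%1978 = 965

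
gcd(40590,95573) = 1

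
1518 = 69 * 22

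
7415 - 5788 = 1627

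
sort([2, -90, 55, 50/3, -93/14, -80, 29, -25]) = [-90, -80, -25, -93/14, 2, 50/3, 29, 55]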